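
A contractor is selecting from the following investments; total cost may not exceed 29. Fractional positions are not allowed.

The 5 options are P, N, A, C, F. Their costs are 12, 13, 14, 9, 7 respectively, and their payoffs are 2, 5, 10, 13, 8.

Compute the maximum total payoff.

26

Take N, C, and F: cost 13 + 9 + 7 = 29 ≤ 29, payoff 5 + 13 + 8 = 26.
No other feasible combination does better.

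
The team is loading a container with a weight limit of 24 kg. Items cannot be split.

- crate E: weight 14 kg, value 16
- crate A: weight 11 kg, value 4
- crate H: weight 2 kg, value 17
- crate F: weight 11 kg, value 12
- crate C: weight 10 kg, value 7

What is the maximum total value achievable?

crate H + crate F + crate C: weight 2 + 11 + 10 = 23 ≤ 24, value 17 + 12 + 7 = 36.
crate E + crate H: weight 14 + 2 = 16 ≤ 24, value 16 + 17 = 33.
Best is crate H, crate F, and crate C with total value 36.

36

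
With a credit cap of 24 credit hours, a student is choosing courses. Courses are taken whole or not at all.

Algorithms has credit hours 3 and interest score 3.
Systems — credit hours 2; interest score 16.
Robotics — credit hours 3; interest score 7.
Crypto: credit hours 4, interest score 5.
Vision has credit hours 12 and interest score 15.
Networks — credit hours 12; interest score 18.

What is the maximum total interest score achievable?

Algorithms + Systems + Robotics + Crypto + Networks: credit hours 3 + 2 + 3 + 4 + 12 = 24 ≤ 24, interest score 3 + 16 + 7 + 5 + 18 = 49.
Systems + Robotics + Crypto + Networks: credit hours 2 + 3 + 4 + 12 = 21 ≤ 24, interest score 16 + 7 + 5 + 18 = 46.
Algorithms + Systems + Robotics + Crypto + Vision: credit hours 3 + 2 + 3 + 4 + 12 = 24 ≤ 24, interest score 3 + 16 + 7 + 5 + 15 = 46.
Best is Algorithms, Systems, Robotics, Crypto, and Networks with total interest score 49.

49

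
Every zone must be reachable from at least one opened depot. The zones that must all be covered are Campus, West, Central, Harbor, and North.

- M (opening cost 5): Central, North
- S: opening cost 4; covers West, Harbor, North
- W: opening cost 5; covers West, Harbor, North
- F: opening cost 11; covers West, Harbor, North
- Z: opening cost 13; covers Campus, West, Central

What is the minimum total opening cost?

The greedy cost-per-new-zone heuristic would pick S, M, and Z for 22, but a cheaper cover exists.
Choose S and Z: together they cover Campus, West, Central, Harbor, North — every zone.
Total opening cost: 4 + 13 = 17.
No cover costs less than 17.

17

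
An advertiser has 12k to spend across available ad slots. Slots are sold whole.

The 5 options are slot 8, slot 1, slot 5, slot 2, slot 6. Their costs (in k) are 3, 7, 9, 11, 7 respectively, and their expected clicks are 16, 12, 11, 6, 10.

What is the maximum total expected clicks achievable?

28

This is a 0-1 knapsack instance.
Take slot 8 and slot 1: cost 3 + 7 = 10 ≤ 12, expected clicks 16 + 12 = 28.
No other feasible combination does better.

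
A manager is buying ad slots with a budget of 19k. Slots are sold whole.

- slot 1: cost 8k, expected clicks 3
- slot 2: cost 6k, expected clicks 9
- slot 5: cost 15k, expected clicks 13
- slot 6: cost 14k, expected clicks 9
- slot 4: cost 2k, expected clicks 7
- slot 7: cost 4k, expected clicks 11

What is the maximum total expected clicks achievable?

27

Allowing fractional choices, the relaxed optimum would be about 33.1, but ad slots are indivisible.
slot 1 + slot 2 + slot 7: cost 8 + 6 + 4 = 18 ≤ 19, expected clicks 3 + 9 + 11 = 23.
slot 5 + slot 7: cost 15 + 4 = 19 ≤ 19, expected clicks 13 + 11 = 24.
slot 2 + slot 4 + slot 7: cost 6 + 2 + 4 = 12 ≤ 19, expected clicks 9 + 7 + 11 = 27.
Best is slot 2, slot 4, and slot 7 with total expected clicks 27.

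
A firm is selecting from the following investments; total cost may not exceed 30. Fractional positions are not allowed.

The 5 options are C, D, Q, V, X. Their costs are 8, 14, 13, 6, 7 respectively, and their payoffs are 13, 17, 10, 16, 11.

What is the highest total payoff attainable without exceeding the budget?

46

This is a 0-1 knapsack instance.
Allowing fractional choices, the relaxed optimum would be about 50.9, but investments are indivisible.
C + D + X: cost 8 + 14 + 7 = 29 ≤ 30, payoff 13 + 17 + 11 = 41.
C + D + V: cost 8 + 14 + 6 = 28 ≤ 30, payoff 13 + 17 + 16 = 46.
D + V + X: cost 14 + 6 + 7 = 27 ≤ 30, payoff 17 + 16 + 11 = 44.
Best is C, D, and V with total payoff 46.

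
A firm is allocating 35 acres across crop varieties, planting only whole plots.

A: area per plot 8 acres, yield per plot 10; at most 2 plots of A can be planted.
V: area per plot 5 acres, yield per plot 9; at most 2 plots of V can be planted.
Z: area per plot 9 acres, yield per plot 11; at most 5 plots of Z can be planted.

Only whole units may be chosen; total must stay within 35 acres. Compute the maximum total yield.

49

This is a bounded integer knapsack.
V has the best ratio (9/5); taking only V gives at most 2×9 = 18 (stopped by the supply cap of 2).
Mixing does better — 2×A, 2×V, and 1×Z: area 35 ≤ 35, yield 2·10 + 2·9 + 1·11 = 49.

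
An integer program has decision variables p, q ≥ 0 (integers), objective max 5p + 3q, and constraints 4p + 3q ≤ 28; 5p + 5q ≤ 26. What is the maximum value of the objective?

25

The continuous relaxation peaks at (5.2, 0) with value 26.00; rounding to a feasible lattice point costs some objective.
(p,q)=(5,0): 4·5+3·0=20≤28, 5·5+5·0=25≤26, objective 25.
(p,q)=(4,1): 4·4+3·1=19≤28, 5·4+5·1=25≤26, objective 23.
(p,q)=(4,0): 4·4+3·0=16≤28, 5·4+5·0=20≤26, objective 20.
Maximum is 25 at (p,q)=(5,0).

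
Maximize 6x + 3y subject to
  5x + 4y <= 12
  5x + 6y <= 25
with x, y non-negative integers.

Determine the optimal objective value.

12

The continuous relaxation peaks at (2.4, 0) with value 14.40; rounding to a feasible lattice point costs some objective.
(x,y)=(2,0): 5·2+4·0=10≤12, 5·2+6·0=10≤25, objective 12.
(x,y)=(1,1): 5·1+4·1=9≤12, 5·1+6·1=11≤25, objective 9.
(x,y)=(1,0): 5·1+4·0=5≤12, 5·1+6·0=5≤25, objective 6.
No feasible integer point exceeds 12.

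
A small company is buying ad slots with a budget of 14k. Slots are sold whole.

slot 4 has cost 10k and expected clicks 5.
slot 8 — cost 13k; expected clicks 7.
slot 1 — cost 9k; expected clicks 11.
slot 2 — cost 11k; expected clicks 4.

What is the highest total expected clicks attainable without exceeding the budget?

This is an integer program with binary decision variables.
Allowing fractional choices, the relaxed optimum would be about 13.7, but ad slots are indivisible.
slot 8: cost 13 ≤ 14, expected clicks 7.
slot 4: cost 10 ≤ 14, expected clicks 5.
slot 1: cost 9 ≤ 14, expected clicks 11.
Best is slot 1 with total expected clicks 11.

11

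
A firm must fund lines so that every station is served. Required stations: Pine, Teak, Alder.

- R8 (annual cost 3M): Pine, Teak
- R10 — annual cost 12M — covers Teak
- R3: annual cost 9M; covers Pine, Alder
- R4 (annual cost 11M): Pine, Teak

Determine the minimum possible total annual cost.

Choose R8 and R3: together they cover Pine, Teak, Alder — every station.
Total annual cost: 3 + 9 = 12.
No cover costs less than 12.

12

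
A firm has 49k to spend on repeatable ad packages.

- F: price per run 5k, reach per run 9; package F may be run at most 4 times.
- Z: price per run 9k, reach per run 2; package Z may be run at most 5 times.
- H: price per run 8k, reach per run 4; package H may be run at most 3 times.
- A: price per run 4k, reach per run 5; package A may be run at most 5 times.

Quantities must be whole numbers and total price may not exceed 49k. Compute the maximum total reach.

4×F, 1×H, and 5×A: price 48 ≤ 49, reach 4·9 + 1·4 + 5·5 = 65.
4×F, 1×Z, and 5×A: price 49 ≤ 49, reach 4·9 + 1·2 + 5·5 = 63.
Best is 65.

65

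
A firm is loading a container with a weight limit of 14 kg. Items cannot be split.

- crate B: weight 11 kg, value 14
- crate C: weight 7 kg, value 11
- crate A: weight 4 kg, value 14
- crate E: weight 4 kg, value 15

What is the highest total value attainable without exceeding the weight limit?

29

crate C + crate A: weight 7 + 4 = 11 ≤ 14, value 11 + 14 = 25.
crate A + crate E: weight 4 + 4 = 8 ≤ 14, value 14 + 15 = 29.
crate C + crate E: weight 7 + 4 = 11 ≤ 14, value 11 + 15 = 26.
Best is crate A and crate E with total value 29.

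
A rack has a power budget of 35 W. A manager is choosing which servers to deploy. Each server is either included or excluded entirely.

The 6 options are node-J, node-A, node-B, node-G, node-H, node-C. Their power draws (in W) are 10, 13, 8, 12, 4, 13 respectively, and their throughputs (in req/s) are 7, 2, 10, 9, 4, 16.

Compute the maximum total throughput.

Allowing fractional choices, the relaxed optimum would be about 37.5, but servers are indivisible.
node-B + node-G + node-C: power draw 8 + 12 + 13 = 33 ≤ 35, throughput 10 + 9 + 16 = 35.
node-J + node-B + node-H + node-C: power draw 10 + 8 + 4 + 13 = 35 ≤ 35, throughput 7 + 10 + 4 + 16 = 37.
node-J + node-B + node-C: power draw 10 + 8 + 13 = 31 ≤ 35, throughput 7 + 10 + 16 = 33.
Best is node-J, node-B, node-H, and node-C with total throughput 37.

37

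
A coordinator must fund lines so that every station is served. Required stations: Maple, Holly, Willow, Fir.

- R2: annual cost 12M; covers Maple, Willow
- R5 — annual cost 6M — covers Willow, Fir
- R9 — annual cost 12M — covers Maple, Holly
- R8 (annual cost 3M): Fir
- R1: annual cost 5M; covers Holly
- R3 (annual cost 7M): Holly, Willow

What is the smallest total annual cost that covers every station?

18

The greedy cost-per-new-station heuristic would pick R5, R1, and R2 for 23, but a cheaper cover exists.
Choose R5 and R9: together they cover Maple, Holly, Willow, Fir — every station.
Total annual cost: 6 + 12 = 18.
No cover costs less than 18.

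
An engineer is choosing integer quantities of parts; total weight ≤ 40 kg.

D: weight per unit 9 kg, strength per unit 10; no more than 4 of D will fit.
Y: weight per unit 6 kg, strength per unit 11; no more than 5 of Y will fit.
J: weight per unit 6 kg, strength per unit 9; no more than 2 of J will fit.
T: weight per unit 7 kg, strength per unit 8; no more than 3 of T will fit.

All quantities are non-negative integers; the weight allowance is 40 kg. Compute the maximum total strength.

Y has the best ratio (11/6); taking only Y gives at most 5×11 = 55 (stopped by the supply cap of 5).
Mixing does better — 1×D and 5×Y: weight 39 ≤ 40, strength 1·10 + 5·11 = 65.

65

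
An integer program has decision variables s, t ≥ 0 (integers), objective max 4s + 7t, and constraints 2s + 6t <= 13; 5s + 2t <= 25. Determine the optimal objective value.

20

The continuous relaxation peaks at (4.77, 0.577) with value 23.12; rounding to a feasible lattice point costs some objective.
(s,t)=(5,0): 2·5+6·0=10≤13, 5·5+2·0=25≤25, objective 20.
(s,t)=(3,1): 2·3+6·1=12≤13, 5·3+2·1=17≤25, objective 19.
(s,t)=(4,0): 2·4+6·0=8≤13, 5·4+2·0=20≤25, objective 16.
(s,t)=(3,0): 2·3+6·0=6≤13, 5·3+2·0=15≤25, objective 12.
Maximum is 20 at (s,t)=(5,0).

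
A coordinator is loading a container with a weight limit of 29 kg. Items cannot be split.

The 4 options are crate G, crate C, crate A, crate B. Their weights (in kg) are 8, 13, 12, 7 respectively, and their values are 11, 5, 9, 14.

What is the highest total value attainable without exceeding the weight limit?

crate G + crate C + crate B: weight 8 + 13 + 7 = 28 ≤ 29, value 11 + 5 + 14 = 30.
crate G + crate A + crate B: weight 8 + 12 + 7 = 27 ≤ 29, value 11 + 9 + 14 = 34.
crate G + crate B: weight 8 + 7 = 15 ≤ 29, value 11 + 14 = 25.
Best is crate G, crate A, and crate B with total value 34.

34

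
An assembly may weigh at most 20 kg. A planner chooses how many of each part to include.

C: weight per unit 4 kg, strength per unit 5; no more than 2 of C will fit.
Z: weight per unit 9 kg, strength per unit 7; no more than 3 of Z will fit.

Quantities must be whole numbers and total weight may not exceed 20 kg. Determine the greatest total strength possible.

This is a bounded integer knapsack.
Take 2×C and 1×Z: weight 17 ≤ 20, strength 2·5 + 1·7 = 17.
C has the best ratio (5/4) and is taken to its limit of 2; remaining capacity is filled optimally with the others.

17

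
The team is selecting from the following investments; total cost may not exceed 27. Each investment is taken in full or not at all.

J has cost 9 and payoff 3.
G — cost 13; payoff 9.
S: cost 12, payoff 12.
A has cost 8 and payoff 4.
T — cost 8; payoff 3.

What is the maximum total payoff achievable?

21

S + T: cost 12 + 8 = 20 ≤ 27, payoff 12 + 3 = 15.
S + A: cost 12 + 8 = 20 ≤ 27, payoff 12 + 4 = 16.
G + S: cost 13 + 12 = 25 ≤ 27, payoff 9 + 12 = 21.
Best is G and S with total payoff 21.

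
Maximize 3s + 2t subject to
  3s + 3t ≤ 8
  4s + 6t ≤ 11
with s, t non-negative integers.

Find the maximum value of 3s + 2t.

(s,t)=(2,0): 3·2+3·0=6≤8, 4·2+6·0=8≤11, objective 6.
(s,t)=(1,1): 3·1+3·1=6≤8, 4·1+6·1=10≤11, objective 5.
(s,t)=(1,0): 3·1+3·0=3≤8, 4·1+6·0=4≤11, objective 3.
The best lattice point is (2,0), giving 6.

6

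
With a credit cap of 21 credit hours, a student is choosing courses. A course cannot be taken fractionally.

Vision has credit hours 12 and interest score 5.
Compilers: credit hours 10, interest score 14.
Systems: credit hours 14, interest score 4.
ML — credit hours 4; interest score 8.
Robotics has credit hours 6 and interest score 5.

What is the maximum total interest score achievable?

27

Treat it as a binary knapsack problem.
Compilers + Robotics: credit hours 10 + 6 = 16 ≤ 21, interest score 14 + 5 = 19.
Compilers + ML: credit hours 10 + 4 = 14 ≤ 21, interest score 14 + 8 = 22.
Compilers + ML + Robotics: credit hours 10 + 4 + 6 = 20 ≤ 21, interest score 14 + 8 + 5 = 27.
Best is Compilers, ML, and Robotics with total interest score 27.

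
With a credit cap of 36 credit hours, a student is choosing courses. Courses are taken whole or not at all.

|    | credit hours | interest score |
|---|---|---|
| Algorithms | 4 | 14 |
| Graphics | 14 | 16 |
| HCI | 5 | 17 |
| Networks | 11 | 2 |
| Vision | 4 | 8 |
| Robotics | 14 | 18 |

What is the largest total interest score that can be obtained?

Allowing fractional choices, the relaxed optimum would be about 67.3, but courses are indivisible.
Algorithms + Graphics + Vision + Robotics: credit hours 4 + 14 + 4 + 14 = 36 ≤ 36, interest score 14 + 16 + 8 + 18 = 56.
Algorithms + HCI + Vision + Robotics: credit hours 4 + 5 + 4 + 14 = 27 ≤ 36, interest score 14 + 17 + 8 + 18 = 57.
Best is Algorithms, HCI, Vision, and Robotics with total interest score 57.

57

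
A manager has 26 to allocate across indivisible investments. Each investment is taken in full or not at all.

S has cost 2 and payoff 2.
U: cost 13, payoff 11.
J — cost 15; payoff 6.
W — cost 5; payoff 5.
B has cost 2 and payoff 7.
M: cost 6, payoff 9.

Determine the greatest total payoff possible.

Allowing fractional choices, the relaxed optimum would be about 32.3, but investments are indivisible.
U + W + B + M: cost 13 + 5 + 2 + 6 = 26 ≤ 26, payoff 11 + 5 + 7 + 9 = 32.
U + B + M: cost 13 + 2 + 6 = 21 ≤ 26, payoff 11 + 7 + 9 = 27.
S + U + B + M: cost 2 + 13 + 2 + 6 = 23 ≤ 26, payoff 2 + 11 + 7 + 9 = 29.
Best is U, W, B, and M with total payoff 32.

32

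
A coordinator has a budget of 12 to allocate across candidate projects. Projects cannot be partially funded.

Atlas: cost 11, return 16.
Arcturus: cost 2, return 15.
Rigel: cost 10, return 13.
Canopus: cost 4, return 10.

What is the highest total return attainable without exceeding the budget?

This is an integer program with binary decision variables.
Take Arcturus and Rigel: cost 2 + 10 = 12 ≤ 12, return 15 + 13 = 28.
No other feasible combination does better.

28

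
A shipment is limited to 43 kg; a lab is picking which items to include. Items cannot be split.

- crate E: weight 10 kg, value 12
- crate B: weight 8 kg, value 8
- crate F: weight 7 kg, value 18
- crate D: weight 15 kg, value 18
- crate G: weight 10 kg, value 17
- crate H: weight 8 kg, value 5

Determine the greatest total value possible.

crate E + crate F + crate D + crate G: weight 10 + 7 + 15 + 10 = 42 ≤ 43, value 12 + 18 + 18 + 17 = 65.
crate E + crate B + crate F + crate G + crate H: weight 10 + 8 + 7 + 10 + 8 = 43 ≤ 43, value 12 + 8 + 18 + 17 + 5 = 60.
crate B + crate F + crate D + crate G: weight 8 + 7 + 15 + 10 = 40 ≤ 43, value 8 + 18 + 18 + 17 = 61.
Best is crate E, crate F, crate D, and crate G with total value 65.

65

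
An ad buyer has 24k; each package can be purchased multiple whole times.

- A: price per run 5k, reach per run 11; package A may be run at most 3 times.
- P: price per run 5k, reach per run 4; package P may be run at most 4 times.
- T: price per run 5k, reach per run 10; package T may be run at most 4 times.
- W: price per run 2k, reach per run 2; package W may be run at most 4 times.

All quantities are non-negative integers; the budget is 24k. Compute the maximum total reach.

47

This is a bounded integer knapsack.
A has the best ratio (11/5); taking only A gives at most 3×11 = 33 (stopped by the supply cap of 3).
Mixing does better — 3×A, 1×T, and 2×W: price 24 ≤ 24, reach 3·11 + 1·10 + 2·2 = 47.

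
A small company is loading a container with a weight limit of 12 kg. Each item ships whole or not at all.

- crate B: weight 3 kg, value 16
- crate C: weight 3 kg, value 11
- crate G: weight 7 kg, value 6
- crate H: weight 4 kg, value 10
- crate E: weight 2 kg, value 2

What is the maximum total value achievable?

39

crate B + crate C + crate H: weight 3 + 3 + 4 = 10 ≤ 12, value 16 + 11 + 10 = 37.
crate B + crate C + crate E: weight 3 + 3 + 2 = 8 ≤ 12, value 16 + 11 + 2 = 29.
crate B + crate C + crate H + crate E: weight 3 + 3 + 4 + 2 = 12 ≤ 12, value 16 + 11 + 10 + 2 = 39.
Best is crate B, crate C, crate H, and crate E with total value 39.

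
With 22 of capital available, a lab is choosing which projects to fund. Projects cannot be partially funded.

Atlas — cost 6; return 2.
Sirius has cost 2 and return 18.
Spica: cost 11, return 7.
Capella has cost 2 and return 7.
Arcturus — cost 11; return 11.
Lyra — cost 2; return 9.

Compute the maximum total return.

This is an integer program with binary decision variables.
Sirius + Capella + Arcturus + Lyra: cost 2 + 2 + 11 + 2 = 17 ≤ 22, return 18 + 7 + 11 + 9 = 45.
Sirius + Spica + Capella + Lyra: cost 2 + 11 + 2 + 2 = 17 ≤ 22, return 18 + 7 + 7 + 9 = 41.
Best is Sirius, Capella, Arcturus, and Lyra with total return 45.

45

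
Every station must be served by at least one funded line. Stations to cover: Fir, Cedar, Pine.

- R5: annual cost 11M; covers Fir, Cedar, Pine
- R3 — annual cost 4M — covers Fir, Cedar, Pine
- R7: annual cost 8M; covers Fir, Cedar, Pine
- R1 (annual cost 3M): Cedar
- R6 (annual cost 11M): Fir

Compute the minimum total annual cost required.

R3 alone covers Fir, Cedar, Pine — every station.
Total annual cost: 4.

4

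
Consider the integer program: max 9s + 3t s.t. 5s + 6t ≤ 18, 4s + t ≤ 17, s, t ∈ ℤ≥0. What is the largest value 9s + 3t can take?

Relaxing integrality, the LP optimum is 32.40 at (s,t) = (3.6, 0), which is not an integer point.
(s,t)=(3,0): 5·3+6·0=15≤18, 4·3+1·0=12≤17, objective 27.
(s,t)=(2,1): 5·2+6·1=16≤18, 4·2+1·1=9≤17, objective 21.
The best lattice point is (3,0), giving 27.

27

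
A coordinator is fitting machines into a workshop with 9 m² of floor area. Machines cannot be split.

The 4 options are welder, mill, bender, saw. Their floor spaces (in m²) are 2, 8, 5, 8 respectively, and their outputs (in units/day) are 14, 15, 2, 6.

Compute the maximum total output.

16

mill: floor space 8 ≤ 9, output 15.
welder + bender: floor space 2 + 5 = 7 ≤ 9, output 14 + 2 = 16.
welder: floor space 2 ≤ 9, output 14.
Best is welder and bender with total output 16.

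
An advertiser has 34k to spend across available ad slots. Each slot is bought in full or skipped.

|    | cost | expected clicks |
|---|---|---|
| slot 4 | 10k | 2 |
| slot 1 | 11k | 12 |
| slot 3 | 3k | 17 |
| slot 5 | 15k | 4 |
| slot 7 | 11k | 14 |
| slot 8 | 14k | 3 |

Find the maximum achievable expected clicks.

43

Take slot 1, slot 3, and slot 7: cost 11 + 3 + 11 = 25 ≤ 34, expected clicks 12 + 17 + 14 = 43.
No other feasible combination does better.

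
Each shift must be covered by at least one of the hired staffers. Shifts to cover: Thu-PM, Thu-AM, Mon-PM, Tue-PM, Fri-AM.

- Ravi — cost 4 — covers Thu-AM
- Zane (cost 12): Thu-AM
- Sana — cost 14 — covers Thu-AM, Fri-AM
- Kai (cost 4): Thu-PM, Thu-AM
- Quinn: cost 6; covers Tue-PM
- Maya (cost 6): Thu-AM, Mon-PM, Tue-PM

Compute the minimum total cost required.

24

This is an integer covering problem.
Choose Sana, Kai, and Maya: together they cover Thu-PM, Thu-AM, Mon-PM, Tue-PM, Fri-AM — every shift.
Total cost: 14 + 4 + 6 = 24.
No cover costs less than 24.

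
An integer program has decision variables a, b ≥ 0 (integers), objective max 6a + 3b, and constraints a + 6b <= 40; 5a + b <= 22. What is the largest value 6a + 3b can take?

Relaxing integrality, the LP optimum is 37.45 at (a,b) = (3.17, 6.14), which is not an integer point.
(a,b)=(3,6) is feasible, giving 36.
(a,b)=(3,5) is feasible, giving 33.
(a,b)=(2,6) is feasible, giving 30.
Maximum is 36 at (a,b)=(3,6).

36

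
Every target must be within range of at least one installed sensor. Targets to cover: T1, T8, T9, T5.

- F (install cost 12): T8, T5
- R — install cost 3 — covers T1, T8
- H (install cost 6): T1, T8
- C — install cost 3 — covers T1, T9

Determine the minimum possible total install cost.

15

The greedy cost-per-new-target heuristic would pick R, C, and F for 18, but a cheaper cover exists.
Choose F and C: together they cover T1, T8, T9, T5 — every target.
Total install cost: 12 + 3 = 15.
No cover costs less than 15.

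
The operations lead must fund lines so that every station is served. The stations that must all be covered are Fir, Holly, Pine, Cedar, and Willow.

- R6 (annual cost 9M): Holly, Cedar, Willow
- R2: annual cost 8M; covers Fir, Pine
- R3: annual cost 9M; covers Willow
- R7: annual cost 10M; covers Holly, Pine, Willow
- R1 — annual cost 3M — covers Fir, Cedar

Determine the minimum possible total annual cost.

Choose R7 and R1: together they cover Fir, Holly, Pine, Cedar, Willow — every station.
Total annual cost: 10 + 3 = 13.
No cover costs less than 13.

13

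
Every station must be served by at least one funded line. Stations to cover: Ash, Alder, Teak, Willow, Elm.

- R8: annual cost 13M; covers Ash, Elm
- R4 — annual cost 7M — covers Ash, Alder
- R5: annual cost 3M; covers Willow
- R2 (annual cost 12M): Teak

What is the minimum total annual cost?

35

Choose R8, R4, R5, and R2: together they cover Ash, Alder, Teak, Willow, Elm — every station.
Total annual cost: 13 + 7 + 3 + 12 = 35.
No cover costs less than 35.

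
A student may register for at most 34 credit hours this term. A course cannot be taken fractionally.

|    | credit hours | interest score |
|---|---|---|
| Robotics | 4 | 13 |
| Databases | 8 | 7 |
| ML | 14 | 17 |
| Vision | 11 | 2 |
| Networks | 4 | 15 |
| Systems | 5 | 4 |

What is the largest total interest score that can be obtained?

52

Treat it as a binary knapsack problem.
Take Robotics, Databases, ML, and Networks: credit hours 4 + 8 + 14 + 4 = 30 ≤ 34, interest score 13 + 7 + 17 + 15 = 52.
No other feasible combination does better.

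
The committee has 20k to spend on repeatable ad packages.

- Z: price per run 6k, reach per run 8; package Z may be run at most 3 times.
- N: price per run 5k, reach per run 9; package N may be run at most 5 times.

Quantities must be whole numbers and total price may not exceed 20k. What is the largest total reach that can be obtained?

36

Take 4×N: price 20 ≤ 20, reach 4·9 = 36.
No other integer combination yields more.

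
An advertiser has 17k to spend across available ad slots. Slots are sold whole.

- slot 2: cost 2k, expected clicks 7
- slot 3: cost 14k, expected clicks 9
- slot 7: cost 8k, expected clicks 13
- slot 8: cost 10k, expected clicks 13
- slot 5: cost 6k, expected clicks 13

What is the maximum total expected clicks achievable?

33

Allowing fractional choices, the relaxed optimum would be about 34.3, but ad slots are indivisible.
slot 7 + slot 5: cost 8 + 6 = 14 ≤ 17, expected clicks 13 + 13 = 26.
slot 2 + slot 7 + slot 5: cost 2 + 8 + 6 = 16 ≤ 17, expected clicks 7 + 13 + 13 = 33.
Best is slot 2, slot 7, and slot 5 with total expected clicks 33.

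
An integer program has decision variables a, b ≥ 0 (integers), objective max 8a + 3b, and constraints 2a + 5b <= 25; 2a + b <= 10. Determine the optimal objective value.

(a,b)=(5,0): 2·5+5·0=10≤25, 2·5+1·0=10≤10, objective 40.
(a,b)=(4,1): 2·4+5·1=13≤25, 2·4+1·1=9≤10, objective 35.
(a,b)=(4,0): 2·4+5·0=8≤25, 2·4+1·0=8≤10, objective 32.
Maximum is 40 at (a,b)=(5,0).

40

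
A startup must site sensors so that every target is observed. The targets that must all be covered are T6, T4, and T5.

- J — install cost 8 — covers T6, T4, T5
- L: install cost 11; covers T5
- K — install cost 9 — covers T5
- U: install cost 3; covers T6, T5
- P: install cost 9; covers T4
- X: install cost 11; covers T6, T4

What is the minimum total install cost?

This is a weighted set-cover instance.
The greedy cost-per-new-target heuristic would pick U and J for 11, but a cheaper cover exists.
J alone covers T6, T4, T5 — every target.
Total install cost: 8.
No cover costs less than 8.

8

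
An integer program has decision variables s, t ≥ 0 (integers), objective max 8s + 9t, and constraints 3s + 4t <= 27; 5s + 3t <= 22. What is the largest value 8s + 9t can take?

(s,t)=(0,6) is feasible, giving 54.
(s,t)=(1,5) is feasible, giving 53.
(s,t)=(0,5) is feasible, giving 45.
The best lattice point is (0,6), giving 54.

54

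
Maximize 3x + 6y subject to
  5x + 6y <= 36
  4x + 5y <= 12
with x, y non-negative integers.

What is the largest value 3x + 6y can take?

12

(x,y)=(0,2): 5·0+6·2=12≤36, 4·0+5·2=10≤12, objective 12.
(x,y)=(1,1): 5·1+6·1=11≤36, 4·1+5·1=9≤12, objective 9.
(x,y)=(0,1): 5·0+6·1=6≤36, 4·0+5·1=5≤12, objective 6.
The best lattice point is (0,2), giving 12.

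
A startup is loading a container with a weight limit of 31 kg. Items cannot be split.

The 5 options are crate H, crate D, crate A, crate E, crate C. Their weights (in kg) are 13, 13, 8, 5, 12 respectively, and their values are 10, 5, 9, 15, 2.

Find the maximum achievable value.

34

Allowing fractional choices, the relaxed optimum would be about 35.9, but items are indivisible.
crate H + crate D + crate E: weight 13 + 13 + 5 = 31 ≤ 31, value 10 + 5 + 15 = 30.
crate D + crate A + crate E: weight 13 + 8 + 5 = 26 ≤ 31, value 5 + 9 + 15 = 29.
crate H + crate A + crate E: weight 13 + 8 + 5 = 26 ≤ 31, value 10 + 9 + 15 = 34.
Best is crate H, crate A, and crate E with total value 34.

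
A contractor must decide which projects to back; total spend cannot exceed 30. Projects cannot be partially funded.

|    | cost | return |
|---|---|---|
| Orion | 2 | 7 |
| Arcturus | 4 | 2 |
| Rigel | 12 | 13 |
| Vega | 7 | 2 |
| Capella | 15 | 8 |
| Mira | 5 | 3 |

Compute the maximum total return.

28

Orion + Arcturus + Rigel + Vega + Mira: cost 2 + 4 + 12 + 7 + 5 = 30 ≤ 30, return 7 + 2 + 13 + 2 + 3 = 27.
Orion + Rigel + Capella: cost 2 + 12 + 15 = 29 ≤ 30, return 7 + 13 + 8 = 28.
Orion + Arcturus + Rigel + Mira: cost 2 + 4 + 12 + 5 = 23 ≤ 30, return 7 + 2 + 13 + 3 = 25.
Best is Orion, Rigel, and Capella with total return 28.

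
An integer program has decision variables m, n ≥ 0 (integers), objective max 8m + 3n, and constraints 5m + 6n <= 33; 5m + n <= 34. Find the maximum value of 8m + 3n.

The continuous relaxation peaks at (6.6, 0) with value 52.80; rounding to a feasible lattice point costs some objective.
(m,n)=(6,0): 5·6+6·0=30≤33, 5·6+1·0=30≤34, objective 48.
(m,n)=(5,1): 5·5+6·1=31≤33, 5·5+1·1=26≤34, objective 43.
The best lattice point is (6,0), giving 48.

48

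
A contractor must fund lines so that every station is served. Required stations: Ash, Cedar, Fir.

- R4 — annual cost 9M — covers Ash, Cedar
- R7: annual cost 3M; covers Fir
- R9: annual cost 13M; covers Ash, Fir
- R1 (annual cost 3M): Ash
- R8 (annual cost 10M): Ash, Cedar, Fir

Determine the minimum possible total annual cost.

This is a weighted set-cover instance.
R8 alone covers Ash, Cedar, Fir — every station.
Total annual cost: 10.

10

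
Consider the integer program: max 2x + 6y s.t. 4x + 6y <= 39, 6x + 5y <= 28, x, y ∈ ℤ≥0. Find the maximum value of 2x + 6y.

(x,y)=(0,5) is feasible, giving 30.
(x,y)=(1,4) is feasible, giving 26.
No feasible integer point exceeds 30.

30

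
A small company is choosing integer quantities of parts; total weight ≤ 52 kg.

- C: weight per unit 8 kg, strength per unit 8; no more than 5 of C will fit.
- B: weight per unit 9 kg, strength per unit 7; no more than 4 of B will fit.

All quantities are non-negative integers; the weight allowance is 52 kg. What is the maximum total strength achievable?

47

This is a bounded integer knapsack.
C has the best ratio (8/8); taking only C gives at most 5×8 = 40 (stopped by the supply cap of 5).
Mixing does better — 5×C and 1×B: weight 49 ≤ 52, strength 5·8 + 1·7 = 47.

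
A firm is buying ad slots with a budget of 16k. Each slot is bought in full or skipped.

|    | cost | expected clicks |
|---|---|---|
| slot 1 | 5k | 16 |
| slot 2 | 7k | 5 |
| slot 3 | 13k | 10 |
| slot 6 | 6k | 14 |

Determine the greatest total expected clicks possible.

30

Treat it as a binary knapsack problem.
Take slot 1 and slot 6: cost 5 + 6 = 11 ≤ 16, expected clicks 16 + 14 = 30.
No other feasible combination does better.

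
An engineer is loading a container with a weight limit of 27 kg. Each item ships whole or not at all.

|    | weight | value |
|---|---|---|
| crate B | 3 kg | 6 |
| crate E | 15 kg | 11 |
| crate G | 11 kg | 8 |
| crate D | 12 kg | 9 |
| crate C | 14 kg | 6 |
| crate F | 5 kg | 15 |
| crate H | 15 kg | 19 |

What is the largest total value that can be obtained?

40

This is a 0-1 knapsack instance.
crate B + crate E + crate F: weight 3 + 15 + 5 = 23 ≤ 27, value 6 + 11 + 15 = 32.
crate B + crate F + crate H: weight 3 + 5 + 15 = 23 ≤ 27, value 6 + 15 + 19 = 40.
crate F + crate H: weight 5 + 15 = 20 ≤ 27, value 15 + 19 = 34.
Best is crate B, crate F, and crate H with total value 40.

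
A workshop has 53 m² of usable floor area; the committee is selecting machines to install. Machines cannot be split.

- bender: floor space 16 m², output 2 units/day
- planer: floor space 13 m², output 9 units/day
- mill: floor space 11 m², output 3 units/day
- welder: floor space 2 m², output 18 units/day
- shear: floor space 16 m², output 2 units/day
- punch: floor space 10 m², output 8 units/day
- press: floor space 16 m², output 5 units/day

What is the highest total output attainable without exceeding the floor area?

Allowing fractional choices, the relaxed optimum would be about 43.1, but machines are indivisible.
planer + mill + welder + punch + press: floor space 13 + 11 + 2 + 10 + 16 = 52 ≤ 53, output 9 + 3 + 18 + 8 + 5 = 43.
planer + welder + punch + press: floor space 13 + 2 + 10 + 16 = 41 ≤ 53, output 9 + 18 + 8 + 5 = 40.
bender + planer + mill + welder + punch: floor space 16 + 13 + 11 + 2 + 10 = 52 ≤ 53, output 2 + 9 + 3 + 18 + 8 = 40.
Best is planer, mill, welder, punch, and press with total output 43.

43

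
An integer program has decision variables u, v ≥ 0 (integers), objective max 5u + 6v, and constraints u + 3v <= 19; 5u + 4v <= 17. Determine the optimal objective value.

(u,v)=(0,4): 1·0+3·4=12≤19, 5·0+4·4=16≤17, objective 24.
(u,v)=(1,3): 1·1+3·3=10≤19, 5·1+4·3=17≤17, objective 23.
(u,v)=(0,3): 1·0+3·3=9≤19, 5·0+4·3=12≤17, objective 18.
Maximum is 24 at (u,v)=(0,4).

24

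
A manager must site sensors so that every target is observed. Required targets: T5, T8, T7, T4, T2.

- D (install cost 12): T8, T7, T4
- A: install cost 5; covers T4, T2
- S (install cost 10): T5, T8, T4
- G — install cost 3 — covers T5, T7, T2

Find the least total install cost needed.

The greedy cost-per-new-target heuristic would pick G, A, and S for 18, but a cheaper cover exists.
Choose S and G: together they cover T5, T8, T7, T4, T2 — every target.
Total install cost: 10 + 3 = 13.
No cover costs less than 13.

13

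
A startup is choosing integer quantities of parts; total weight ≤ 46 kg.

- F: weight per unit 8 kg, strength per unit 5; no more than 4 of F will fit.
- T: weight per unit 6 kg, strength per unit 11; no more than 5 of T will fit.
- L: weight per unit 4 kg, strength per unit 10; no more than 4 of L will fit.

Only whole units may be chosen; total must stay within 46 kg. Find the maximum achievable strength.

95

5×T and 3×L: weight 42 ≤ 46, strength 5·11 + 3·10 = 85.
5×T and 4×L: weight 46 ≤ 46, strength 5·11 + 4·10 = 95.
Best is 95.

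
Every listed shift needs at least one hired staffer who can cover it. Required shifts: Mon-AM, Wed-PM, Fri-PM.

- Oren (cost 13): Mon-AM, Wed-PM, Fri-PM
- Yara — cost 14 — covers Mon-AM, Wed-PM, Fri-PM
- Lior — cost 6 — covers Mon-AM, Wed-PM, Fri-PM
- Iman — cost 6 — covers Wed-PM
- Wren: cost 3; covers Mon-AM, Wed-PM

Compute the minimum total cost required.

6

Lior alone covers Mon-AM, Wed-PM, Fri-PM — every shift.
Total cost: 6.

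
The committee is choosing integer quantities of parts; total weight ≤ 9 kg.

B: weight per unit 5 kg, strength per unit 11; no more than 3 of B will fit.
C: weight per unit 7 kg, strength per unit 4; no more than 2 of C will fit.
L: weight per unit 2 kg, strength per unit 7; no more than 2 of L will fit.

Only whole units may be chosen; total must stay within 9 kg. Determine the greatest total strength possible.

25

Take 1×B and 2×L: weight 9 ≤ 9, strength 1·11 + 2·7 = 25.
L has the best ratio (7/2) and is taken to its limit of 2; remaining capacity is filled optimally with the others.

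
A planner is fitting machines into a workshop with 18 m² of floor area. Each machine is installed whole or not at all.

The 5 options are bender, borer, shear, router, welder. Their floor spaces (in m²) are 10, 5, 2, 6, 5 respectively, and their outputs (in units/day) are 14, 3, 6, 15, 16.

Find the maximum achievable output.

Allowing fractional choices, the relaxed optimum would be about 44.0, but machines are indivisible.
shear + router + welder: floor space 2 + 6 + 5 = 13 ≤ 18, output 6 + 15 + 16 = 37.
bender + shear + welder: floor space 10 + 2 + 5 = 17 ≤ 18, output 14 + 6 + 16 = 36.
borer + shear + router + welder: floor space 5 + 2 + 6 + 5 = 18 ≤ 18, output 3 + 6 + 15 + 16 = 40.
Best is borer, shear, router, and welder with total output 40.

40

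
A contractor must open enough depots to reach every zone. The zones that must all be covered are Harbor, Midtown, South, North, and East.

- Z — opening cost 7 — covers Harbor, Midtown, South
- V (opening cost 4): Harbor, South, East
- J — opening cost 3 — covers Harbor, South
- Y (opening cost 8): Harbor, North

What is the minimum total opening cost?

Choose Z, V, and Y: together they cover Harbor, Midtown, South, North, East — every zone.
Total opening cost: 7 + 4 + 8 = 19.
No cover costs less than 19.

19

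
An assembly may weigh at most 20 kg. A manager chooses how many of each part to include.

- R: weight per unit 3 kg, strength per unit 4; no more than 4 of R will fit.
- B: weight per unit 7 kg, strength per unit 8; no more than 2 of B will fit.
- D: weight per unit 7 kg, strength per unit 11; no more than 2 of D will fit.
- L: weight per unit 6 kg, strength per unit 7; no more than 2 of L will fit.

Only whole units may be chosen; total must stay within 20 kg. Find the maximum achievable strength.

2×R and 2×D: weight 20 ≤ 20, strength 2·4 + 2·11 = 30.
2×D and 1×L: weight 20 ≤ 20, strength 2·11 + 1·7 = 29.
Best is 30.

30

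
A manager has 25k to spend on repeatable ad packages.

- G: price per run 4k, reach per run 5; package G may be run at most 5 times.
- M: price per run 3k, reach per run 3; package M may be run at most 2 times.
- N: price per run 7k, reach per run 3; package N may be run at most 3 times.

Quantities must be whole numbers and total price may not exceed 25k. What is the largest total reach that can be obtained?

G has the best ratio (5/4); taking only G gives at most 5×5 = 25 (stopped by the supply cap of 5).
Mixing does better — 5×G and 1×M: price 23 ≤ 25, reach 5·5 + 1·3 = 28.

28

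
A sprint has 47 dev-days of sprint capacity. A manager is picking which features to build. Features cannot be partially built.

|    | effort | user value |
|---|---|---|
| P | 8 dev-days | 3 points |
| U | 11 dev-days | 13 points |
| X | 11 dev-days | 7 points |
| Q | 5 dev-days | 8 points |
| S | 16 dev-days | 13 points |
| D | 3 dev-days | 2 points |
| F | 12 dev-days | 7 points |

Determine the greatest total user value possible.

Allowing fractional choices, the relaxed optimum would be about 43.6, but features are indivisible.
U + X + Q + S + D: effort 11 + 11 + 5 + 16 + 3 = 46 ≤ 47, user value 13 + 7 + 8 + 13 + 2 = 43.
U + Q + S + D + F: effort 11 + 5 + 16 + 3 + 12 = 47 ≤ 47, user value 13 + 8 + 13 + 2 + 7 = 43.
The maximum user value is 43; one optimal choice is U, X, Q, S, and D.

43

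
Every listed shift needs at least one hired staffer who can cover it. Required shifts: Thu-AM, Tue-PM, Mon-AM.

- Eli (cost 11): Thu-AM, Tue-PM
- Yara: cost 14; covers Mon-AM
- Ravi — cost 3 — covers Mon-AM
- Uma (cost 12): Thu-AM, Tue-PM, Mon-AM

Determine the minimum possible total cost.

The greedy cost-per-new-shift heuristic would pick Ravi and Eli for 14, but a cheaper cover exists.
Uma alone covers Thu-AM, Tue-PM, Mon-AM — every shift.
Total cost: 12.
No cover costs less than 12.

12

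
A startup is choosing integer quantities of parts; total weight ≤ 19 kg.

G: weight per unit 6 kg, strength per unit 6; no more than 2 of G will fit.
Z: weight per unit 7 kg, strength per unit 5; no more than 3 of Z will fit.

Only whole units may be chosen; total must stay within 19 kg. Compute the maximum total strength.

This is a bounded integer knapsack.
2×G and 1×Z: weight 19 ≤ 19, strength 2·6 + 1·5 = 17.
2×G: weight 12 ≤ 19, strength 2·6 = 12.
Best is 17.

17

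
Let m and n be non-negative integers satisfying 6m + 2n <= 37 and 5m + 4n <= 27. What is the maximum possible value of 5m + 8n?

48

(m,n)=(0,6): 6·0+2·6=12≤37, 5·0+4·6=24≤27, objective 48.
(m,n)=(1,5): 6·1+2·5=16≤37, 5·1+4·5=25≤27, objective 45.
Maximum is 48 at (m,n)=(0,6).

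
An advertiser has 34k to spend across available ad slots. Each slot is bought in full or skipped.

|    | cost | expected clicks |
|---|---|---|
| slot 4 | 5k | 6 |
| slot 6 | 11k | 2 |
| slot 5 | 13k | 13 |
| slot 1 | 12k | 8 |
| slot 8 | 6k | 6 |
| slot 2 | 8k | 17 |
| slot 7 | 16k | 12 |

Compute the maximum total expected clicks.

Allowing fractional choices, the relaxed optimum would be about 43.5, but ad slots are indivisible.
slot 5 + slot 1 + slot 2: cost 13 + 12 + 8 = 33 ≤ 34, expected clicks 13 + 8 + 17 = 38.
slot 4 + slot 5 + slot 8 + slot 2: cost 5 + 13 + 6 + 8 = 32 ≤ 34, expected clicks 6 + 13 + 6 + 17 = 42.
Best is slot 4, slot 5, slot 8, and slot 2 with total expected clicks 42.

42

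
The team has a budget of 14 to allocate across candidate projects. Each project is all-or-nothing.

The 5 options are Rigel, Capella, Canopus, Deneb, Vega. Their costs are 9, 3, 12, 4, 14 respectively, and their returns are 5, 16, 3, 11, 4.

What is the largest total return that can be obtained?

Allowing fractional choices, the relaxed optimum would be about 30.9, but projects are indivisible.
Rigel + Capella: cost 9 + 3 = 12 ≤ 14, return 5 + 16 = 21.
Capella: cost 3 ≤ 14, return 16.
Capella + Deneb: cost 3 + 4 = 7 ≤ 14, return 16 + 11 = 27.
Best is Capella and Deneb with total return 27.

27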